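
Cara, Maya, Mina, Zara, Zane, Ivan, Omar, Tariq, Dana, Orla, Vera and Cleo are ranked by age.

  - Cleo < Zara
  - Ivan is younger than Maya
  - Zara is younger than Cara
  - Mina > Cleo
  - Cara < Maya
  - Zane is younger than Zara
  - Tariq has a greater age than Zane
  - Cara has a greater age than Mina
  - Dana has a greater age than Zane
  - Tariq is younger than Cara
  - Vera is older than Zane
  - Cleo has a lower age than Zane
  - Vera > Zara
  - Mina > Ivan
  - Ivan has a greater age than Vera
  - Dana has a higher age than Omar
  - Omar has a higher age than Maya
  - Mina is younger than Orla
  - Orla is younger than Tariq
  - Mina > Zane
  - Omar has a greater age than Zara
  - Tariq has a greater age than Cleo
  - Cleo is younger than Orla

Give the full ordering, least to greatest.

Cleo < Zane < Zara < Vera < Ivan < Mina < Orla < Tariq < Cara < Maya < Omar < Dana

Each adjacent pair is fixed by a given relation: Cleo < Zane; Zane < Zara; Zara < Vera; Vera < Ivan; Ivan < Mina; Mina < Orla; Orla < Tariq; Tariq < Cara; Cara < Maya; Maya < Omar; Omar < Dana. Chaining them end to end gives the full order.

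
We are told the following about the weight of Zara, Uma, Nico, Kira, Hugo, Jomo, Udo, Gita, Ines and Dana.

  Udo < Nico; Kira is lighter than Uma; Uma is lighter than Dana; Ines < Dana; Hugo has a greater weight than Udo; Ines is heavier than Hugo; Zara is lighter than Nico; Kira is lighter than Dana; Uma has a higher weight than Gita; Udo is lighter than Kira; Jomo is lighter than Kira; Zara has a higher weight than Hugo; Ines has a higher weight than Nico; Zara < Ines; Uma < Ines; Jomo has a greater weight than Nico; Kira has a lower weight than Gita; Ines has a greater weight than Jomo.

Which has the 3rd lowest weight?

The consecutive relations fix a unique order: Udo < Hugo < Zara < Nico < Jomo < Kira < Gita < Uma < Ines < Dana.
The 3rd smallest is Zara.

Zara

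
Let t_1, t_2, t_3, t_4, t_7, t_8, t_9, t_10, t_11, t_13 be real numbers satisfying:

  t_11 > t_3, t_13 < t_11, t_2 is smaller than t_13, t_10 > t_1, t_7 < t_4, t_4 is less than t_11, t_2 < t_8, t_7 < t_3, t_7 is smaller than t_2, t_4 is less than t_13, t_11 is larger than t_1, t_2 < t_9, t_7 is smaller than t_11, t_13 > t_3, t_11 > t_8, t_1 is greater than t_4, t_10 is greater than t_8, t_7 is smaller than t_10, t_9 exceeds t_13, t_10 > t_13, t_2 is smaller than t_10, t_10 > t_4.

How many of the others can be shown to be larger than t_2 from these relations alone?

5

Directly above t_2: t_13, t_8, t_10, t_9.
One step further: t_11 (5 so far).
Nothing else is reachable above t_2; 5 in all.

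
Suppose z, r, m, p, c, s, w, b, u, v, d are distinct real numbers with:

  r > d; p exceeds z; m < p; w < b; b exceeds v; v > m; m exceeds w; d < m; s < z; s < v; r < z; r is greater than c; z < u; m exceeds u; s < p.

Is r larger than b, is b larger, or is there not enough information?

b

r < z and z < u give r < u.
Then u < m extends the chain to m.
Then m < v extends the chain to v.
Then v < b extends the chain to b.
So b is larger.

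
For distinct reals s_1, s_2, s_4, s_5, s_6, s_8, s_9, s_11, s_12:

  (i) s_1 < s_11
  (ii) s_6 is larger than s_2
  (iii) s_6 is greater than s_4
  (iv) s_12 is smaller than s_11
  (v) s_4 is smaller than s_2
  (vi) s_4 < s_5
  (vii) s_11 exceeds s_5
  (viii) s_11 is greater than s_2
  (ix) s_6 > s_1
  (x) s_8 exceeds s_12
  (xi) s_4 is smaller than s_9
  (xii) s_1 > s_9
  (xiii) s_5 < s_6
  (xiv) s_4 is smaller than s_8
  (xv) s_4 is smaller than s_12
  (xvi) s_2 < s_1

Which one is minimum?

s_4

s_5 is not least since s_4 < s_5; s_2 is not least since s_4 < s_2; s_9 is not least since s_4 < s_9; s_1 is not least since s_2 < s_1; s_12 is not least since s_4 < s_12; s_11 is not least since s_1 < s_11; s_6 is not least since s_4 < s_6; s_8 is not least since s_12 < s_8.
Only s_4 has nothing below it, so s_4 is the minimum.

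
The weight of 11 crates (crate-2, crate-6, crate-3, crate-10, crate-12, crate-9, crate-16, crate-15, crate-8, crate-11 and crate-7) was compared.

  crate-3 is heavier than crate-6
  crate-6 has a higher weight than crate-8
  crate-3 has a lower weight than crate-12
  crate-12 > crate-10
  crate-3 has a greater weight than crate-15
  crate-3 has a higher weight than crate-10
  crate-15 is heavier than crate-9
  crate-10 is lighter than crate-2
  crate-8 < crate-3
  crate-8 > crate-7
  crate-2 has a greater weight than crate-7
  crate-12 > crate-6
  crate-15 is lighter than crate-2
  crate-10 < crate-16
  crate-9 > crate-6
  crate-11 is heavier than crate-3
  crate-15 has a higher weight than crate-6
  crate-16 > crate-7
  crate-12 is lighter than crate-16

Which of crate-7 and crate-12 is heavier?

crate-12

Chaining the given relations: crate-7 < crate-8 < crate-6 < crate-9 < crate-15 < crate-3 < crate-12.
So crate-7 < crate-12; crate-12 is the heavier of the two.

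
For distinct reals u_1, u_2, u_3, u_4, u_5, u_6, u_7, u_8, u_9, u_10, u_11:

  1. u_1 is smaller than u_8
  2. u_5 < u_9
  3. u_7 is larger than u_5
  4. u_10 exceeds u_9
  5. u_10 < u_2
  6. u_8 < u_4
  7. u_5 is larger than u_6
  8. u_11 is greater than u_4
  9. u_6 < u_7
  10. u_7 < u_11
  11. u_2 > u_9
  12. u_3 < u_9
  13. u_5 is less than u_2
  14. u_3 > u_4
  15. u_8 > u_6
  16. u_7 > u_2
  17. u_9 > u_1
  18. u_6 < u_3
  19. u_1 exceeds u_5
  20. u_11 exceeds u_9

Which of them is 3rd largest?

Chaining the given pairs: u_6 < u_5 < u_1 < u_8 < u_4 < u_3 < u_9 < u_10 < u_2 < u_7 < u_11.
Counting 3 from the largest end gives u_2.

u_2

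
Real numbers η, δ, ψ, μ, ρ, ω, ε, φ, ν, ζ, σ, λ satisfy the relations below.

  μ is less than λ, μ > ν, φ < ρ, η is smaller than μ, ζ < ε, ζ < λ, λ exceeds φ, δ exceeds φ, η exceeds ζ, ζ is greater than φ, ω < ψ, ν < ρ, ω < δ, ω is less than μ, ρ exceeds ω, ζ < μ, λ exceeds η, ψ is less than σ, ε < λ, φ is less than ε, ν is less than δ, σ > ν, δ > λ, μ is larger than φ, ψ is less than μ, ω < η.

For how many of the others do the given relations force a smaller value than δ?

From δ the given relations immediately reach ω, φ, ν, λ.
From those, ζ, η, μ, ε — 8 in total.
From those, ψ — 9 in total.
Nothing else is reachable below δ; 9 in all.

9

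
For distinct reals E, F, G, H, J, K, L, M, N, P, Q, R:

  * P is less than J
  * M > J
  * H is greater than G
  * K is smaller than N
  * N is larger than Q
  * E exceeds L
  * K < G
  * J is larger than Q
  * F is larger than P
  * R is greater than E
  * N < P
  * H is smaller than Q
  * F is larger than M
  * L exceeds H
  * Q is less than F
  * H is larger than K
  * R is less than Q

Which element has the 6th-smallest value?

The consecutive relations fix a unique order: K < G < H < L < E < R < Q < N < P < J < M < F.
The 6th smallest is R.

R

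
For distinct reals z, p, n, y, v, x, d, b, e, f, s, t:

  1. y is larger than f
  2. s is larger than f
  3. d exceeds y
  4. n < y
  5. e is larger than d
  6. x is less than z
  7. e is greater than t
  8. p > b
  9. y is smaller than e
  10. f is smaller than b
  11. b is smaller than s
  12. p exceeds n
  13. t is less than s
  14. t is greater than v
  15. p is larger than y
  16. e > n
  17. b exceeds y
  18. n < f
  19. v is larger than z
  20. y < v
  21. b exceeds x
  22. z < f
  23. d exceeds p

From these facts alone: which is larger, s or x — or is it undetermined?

s

x < z and z < f give x < f.
Then f < y extends the chain to y.
Then y < v extends the chain to v.
With v < t: x < z < f < y < v < t.
With t < s: x < z < f < y < v < t < s.
So s is larger.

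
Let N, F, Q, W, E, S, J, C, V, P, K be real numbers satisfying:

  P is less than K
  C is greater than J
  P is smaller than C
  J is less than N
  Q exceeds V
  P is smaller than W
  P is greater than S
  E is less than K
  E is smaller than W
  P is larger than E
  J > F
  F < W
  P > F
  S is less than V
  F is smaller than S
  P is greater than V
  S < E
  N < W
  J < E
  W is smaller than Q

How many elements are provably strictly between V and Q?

Chaining upward from V reaches: P, K, W, C.
Chaining downward from Q reaches: F, S, J, E, N, P, W.
Strictly between V and Q are those in both lists: P, W — 2 elements.

2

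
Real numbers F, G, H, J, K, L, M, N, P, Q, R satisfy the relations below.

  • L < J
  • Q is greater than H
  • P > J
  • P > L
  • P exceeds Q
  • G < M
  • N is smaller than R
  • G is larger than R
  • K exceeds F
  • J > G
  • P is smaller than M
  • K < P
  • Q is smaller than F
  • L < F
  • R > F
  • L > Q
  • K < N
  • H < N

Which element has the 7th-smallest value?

R

The consecutive relations fix a unique order: H < Q < L < F < K < N < R < G < J < P < M.
Counting 7 from the smallest end gives R.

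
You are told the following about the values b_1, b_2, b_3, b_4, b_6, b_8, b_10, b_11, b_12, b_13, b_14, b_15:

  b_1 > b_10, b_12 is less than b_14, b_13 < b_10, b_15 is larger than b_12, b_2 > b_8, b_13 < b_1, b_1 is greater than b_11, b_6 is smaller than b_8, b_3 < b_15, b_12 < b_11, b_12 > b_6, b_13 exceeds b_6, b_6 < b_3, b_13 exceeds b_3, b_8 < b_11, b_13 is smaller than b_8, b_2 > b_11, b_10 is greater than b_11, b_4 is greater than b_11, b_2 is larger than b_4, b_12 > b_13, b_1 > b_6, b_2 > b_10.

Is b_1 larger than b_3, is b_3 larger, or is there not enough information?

b_1

The relevant relations are b_3 < b_13; b_13 < b_8; b_8 < b_11; b_11 < b_10; b_10 < b_1.
Chaining these gives b_3 < b_13 < b_8 < b_11 < b_10 < b_1.
So b_1 is larger.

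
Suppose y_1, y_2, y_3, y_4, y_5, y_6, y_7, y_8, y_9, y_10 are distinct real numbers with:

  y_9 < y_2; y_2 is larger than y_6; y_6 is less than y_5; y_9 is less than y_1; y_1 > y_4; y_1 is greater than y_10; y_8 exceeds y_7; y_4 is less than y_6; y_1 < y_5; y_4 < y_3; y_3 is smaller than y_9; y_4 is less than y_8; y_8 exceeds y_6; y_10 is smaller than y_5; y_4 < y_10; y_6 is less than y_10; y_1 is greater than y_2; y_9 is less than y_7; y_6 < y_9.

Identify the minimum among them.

y_4

Chaining upward from y_4: directly above it, y_3, y_6, y_10, y_8, y_1; then y_9, y_2, y_5; then y_7.
That covers every other element, and nothing is given below y_4, so y_4 is the minimum.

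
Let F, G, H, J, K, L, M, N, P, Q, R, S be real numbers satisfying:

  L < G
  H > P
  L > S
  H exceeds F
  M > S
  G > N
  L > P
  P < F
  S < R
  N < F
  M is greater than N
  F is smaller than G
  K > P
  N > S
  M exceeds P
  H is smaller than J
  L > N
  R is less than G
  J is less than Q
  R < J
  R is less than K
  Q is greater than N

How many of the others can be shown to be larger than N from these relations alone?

From N the given relations immediately reach F, M, L, G, Q.
From those, H — 6 in total.
From those, J — 7 in total.
No other element is forced above N by the given relations, so the count is 7.

7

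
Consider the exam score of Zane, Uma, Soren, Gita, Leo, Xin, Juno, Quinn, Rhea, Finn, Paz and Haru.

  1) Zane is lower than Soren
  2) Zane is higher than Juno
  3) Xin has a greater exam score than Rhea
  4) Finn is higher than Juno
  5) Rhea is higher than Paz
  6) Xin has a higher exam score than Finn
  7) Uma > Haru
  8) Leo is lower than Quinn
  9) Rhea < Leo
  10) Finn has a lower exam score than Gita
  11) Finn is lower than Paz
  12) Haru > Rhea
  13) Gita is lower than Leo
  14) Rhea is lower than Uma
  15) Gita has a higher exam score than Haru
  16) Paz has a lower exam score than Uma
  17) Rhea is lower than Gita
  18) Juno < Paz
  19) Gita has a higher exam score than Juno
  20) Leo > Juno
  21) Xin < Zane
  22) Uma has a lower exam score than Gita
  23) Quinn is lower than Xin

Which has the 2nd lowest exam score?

Finn

Chaining the given pairs: Juno < Finn < Paz < Rhea < Haru < Uma < Gita < Leo < Quinn < Xin < Zane < Soren.
The 2nd smallest is Finn.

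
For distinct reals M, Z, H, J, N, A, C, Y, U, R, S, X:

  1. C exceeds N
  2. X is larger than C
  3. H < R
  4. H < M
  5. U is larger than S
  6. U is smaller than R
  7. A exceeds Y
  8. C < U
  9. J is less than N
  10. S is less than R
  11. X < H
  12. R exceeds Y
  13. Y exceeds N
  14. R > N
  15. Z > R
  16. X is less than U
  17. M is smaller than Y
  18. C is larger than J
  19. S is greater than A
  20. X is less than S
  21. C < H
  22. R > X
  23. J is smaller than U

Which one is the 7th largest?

The consecutive relations fix a unique order: J < N < C < X < H < M < Y < A < S < U < R < Z.
Counting 7 from the largest end gives M.

M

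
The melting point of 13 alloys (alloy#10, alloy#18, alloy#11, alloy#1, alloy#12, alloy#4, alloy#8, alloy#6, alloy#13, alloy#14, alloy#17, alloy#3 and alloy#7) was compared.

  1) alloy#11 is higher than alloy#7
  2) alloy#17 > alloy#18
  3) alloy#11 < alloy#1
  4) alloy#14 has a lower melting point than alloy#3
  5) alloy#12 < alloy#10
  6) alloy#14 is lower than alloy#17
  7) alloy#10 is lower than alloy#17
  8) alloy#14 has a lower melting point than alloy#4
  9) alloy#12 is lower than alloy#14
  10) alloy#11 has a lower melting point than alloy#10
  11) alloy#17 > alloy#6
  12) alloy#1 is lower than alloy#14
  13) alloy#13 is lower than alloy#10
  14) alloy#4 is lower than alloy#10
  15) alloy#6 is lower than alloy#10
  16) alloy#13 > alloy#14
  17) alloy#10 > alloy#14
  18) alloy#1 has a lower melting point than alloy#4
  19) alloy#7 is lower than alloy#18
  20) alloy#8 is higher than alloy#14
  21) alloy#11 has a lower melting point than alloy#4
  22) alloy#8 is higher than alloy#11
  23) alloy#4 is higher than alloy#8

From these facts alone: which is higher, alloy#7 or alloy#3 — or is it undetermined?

alloy#3

alloy#7 < alloy#11 and alloy#11 < alloy#1 give alloy#7 < alloy#1.
Then alloy#1 < alloy#14 extends the chain to alloy#14.
With alloy#14 < alloy#3: alloy#7 < alloy#11 < alloy#1 < alloy#14 < alloy#3.
So alloy#3 is higher.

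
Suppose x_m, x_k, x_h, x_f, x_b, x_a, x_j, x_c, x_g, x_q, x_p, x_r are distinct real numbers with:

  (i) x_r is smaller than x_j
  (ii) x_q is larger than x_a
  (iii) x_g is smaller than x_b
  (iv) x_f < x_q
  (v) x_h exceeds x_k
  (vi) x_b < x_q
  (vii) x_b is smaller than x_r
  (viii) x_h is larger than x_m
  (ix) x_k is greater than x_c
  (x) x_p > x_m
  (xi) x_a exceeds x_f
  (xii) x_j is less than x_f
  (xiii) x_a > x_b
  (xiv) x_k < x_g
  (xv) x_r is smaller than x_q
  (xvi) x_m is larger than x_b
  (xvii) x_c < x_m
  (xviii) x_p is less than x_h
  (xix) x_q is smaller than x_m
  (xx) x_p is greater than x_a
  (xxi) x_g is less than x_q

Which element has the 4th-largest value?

x_q

The consecutive relations fix a unique order: x_c < x_k < x_g < x_b < x_r < x_j < x_f < x_a < x_q < x_m < x_p < x_h.
Counting 4 from the largest end gives x_q.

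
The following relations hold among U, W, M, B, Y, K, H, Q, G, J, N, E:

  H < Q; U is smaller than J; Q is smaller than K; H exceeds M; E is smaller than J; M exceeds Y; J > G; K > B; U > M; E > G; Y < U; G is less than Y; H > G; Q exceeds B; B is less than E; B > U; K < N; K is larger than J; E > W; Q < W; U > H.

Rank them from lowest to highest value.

G < Y < M < H < U < B < Q < W < E < J < K < N

The consecutive links are each given: G < Y; Y < M; M < H; H < U; U < B; B < Q; Q < W; W < E; E < J; J < K; K < N.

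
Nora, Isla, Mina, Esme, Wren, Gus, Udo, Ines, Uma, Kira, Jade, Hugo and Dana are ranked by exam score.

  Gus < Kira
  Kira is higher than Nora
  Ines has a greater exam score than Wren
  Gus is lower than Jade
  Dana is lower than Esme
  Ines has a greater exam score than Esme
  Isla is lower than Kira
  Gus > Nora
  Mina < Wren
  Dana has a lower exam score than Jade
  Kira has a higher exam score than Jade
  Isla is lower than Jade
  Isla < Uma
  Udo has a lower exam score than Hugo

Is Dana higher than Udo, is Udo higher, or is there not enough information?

undetermined

Following every chain through Udo: above Udo we get Hugo.
Dana is not reached, and no chain runs the other way from Dana to Udo.
So the given relations leave the order of Udo and Dana undetermined.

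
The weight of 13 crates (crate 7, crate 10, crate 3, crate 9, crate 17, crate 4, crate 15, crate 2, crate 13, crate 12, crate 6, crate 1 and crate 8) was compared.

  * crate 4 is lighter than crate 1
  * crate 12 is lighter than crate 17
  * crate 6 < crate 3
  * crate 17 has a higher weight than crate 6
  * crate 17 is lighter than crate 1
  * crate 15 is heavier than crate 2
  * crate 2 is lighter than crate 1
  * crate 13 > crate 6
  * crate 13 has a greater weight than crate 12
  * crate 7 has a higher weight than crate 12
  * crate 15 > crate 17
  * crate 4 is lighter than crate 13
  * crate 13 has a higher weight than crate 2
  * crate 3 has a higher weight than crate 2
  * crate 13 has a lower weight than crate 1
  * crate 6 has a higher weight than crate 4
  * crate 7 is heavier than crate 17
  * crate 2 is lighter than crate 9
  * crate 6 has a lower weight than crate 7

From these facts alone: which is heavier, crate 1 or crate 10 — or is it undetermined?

Following every chain through crate 10: nothing is chained to crate 10.
crate 1 is not reached, and no chain runs the other way from crate 1 to crate 10.
So the given relations leave the order of crate 10 and crate 1 undetermined.

undetermined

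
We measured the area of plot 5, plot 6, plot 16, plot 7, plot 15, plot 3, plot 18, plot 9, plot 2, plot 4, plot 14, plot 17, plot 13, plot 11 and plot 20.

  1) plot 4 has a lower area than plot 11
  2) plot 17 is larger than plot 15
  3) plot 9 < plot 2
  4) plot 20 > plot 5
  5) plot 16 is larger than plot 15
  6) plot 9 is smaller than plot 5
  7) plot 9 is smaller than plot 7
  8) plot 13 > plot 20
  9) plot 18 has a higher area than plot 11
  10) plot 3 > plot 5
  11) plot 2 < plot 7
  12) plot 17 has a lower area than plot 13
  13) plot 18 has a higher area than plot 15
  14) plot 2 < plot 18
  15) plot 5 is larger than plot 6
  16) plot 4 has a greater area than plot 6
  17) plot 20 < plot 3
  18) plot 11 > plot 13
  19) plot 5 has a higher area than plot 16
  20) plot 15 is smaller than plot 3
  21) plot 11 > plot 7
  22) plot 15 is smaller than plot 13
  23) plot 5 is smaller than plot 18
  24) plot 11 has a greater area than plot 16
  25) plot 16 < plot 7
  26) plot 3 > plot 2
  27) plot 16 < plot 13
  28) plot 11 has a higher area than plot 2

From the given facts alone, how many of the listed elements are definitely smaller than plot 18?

From plot 18 the given relations immediately reach plot 2, plot 15, plot 5, plot 11.
From those, plot 9, plot 16, plot 6, plot 7, plot 4, plot 13 — 10 in total.
From those, plot 17, plot 20 — 12 in total.
No other element is forced below plot 18 by the given relations, so the count is 12.

12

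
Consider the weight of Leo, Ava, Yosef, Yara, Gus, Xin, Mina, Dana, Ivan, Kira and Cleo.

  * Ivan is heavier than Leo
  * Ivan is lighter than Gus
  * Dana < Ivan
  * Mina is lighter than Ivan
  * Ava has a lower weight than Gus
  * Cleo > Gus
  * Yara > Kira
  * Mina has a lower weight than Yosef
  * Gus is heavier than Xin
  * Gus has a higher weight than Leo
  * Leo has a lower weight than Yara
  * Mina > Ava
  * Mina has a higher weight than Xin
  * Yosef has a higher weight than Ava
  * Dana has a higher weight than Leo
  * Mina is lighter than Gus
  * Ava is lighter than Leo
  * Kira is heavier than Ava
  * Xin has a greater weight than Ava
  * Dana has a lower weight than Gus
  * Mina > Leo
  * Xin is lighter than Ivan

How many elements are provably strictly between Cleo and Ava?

6

The relations place Ava below Cleo. An element lies strictly between them when it is forced above Ava and also forced below Cleo.
Above Ava: {Kira, Xin, Leo, Mina, Dana, Yosef, Ivan, Gus, Yara}. Below Cleo: {Xin, Leo, Mina, Dana, Ivan, Gus}.
Intersection: {Xin, Leo, Mina, Dana, Ivan, Gus} — 6.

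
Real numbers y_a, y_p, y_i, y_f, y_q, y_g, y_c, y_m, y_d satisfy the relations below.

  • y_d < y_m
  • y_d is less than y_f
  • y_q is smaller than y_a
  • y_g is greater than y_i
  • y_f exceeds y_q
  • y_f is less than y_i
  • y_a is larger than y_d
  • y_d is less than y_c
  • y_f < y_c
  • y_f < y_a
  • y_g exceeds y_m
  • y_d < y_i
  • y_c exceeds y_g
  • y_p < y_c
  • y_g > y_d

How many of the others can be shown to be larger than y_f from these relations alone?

4

The elements the relations force above y_f are y_i, y_g, y_a, y_c — no chain reaches any other.
That is 4.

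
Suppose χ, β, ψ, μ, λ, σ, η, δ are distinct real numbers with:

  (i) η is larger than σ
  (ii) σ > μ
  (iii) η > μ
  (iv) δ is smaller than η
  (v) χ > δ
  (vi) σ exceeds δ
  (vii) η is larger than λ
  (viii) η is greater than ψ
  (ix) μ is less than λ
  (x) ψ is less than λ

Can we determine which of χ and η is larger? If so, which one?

undetermined

Following every chain through η: below η we get δ, μ, ψ, σ, λ.
χ is not reached, and no chain runs the other way from χ to η.
So the given relations leave the order of η and χ undetermined.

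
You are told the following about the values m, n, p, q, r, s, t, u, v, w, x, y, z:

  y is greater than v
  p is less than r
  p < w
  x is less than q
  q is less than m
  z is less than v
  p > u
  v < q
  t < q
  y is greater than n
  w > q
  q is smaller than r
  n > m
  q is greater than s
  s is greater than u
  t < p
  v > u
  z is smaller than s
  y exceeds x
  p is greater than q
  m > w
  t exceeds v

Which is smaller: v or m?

Following the relations from v: v < t < q < p < w < m.
So v < m; v is the smaller of the two.

v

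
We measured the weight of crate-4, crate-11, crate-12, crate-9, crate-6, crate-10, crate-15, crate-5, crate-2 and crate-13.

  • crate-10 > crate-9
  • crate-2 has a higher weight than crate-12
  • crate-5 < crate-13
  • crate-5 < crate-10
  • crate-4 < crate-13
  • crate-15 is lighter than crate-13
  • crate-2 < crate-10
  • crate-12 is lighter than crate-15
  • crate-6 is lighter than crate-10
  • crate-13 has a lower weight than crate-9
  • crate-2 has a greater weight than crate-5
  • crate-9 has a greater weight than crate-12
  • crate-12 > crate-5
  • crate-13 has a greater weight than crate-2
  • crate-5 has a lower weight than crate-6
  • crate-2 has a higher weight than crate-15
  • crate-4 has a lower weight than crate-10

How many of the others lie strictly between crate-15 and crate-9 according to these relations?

The relations place crate-15 below crate-9. An element lies strictly between them when it is forced above crate-15 and also forced below crate-9.
Above crate-15: {crate-2, crate-13, crate-10}. Below crate-9: {crate-5, crate-4, crate-12, crate-2, crate-13}.
Intersection: {crate-2, crate-13} — 2.

2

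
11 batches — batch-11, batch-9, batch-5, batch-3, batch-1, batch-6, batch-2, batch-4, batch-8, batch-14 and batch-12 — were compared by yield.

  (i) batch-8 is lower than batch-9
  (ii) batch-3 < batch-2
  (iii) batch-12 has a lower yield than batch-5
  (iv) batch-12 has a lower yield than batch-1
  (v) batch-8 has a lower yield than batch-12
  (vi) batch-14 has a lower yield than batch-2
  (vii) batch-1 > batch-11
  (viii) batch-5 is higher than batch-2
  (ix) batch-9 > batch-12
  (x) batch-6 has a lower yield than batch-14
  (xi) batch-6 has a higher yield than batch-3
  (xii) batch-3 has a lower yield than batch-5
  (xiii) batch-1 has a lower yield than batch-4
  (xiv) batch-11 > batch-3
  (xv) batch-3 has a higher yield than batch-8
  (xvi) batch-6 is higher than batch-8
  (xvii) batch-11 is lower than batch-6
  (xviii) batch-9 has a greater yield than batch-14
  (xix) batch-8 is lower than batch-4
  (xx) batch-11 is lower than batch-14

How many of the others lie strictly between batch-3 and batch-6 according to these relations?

1

The relations place batch-3 below batch-6. An element lies strictly between them when it is forced above batch-3 and also forced below batch-6.
Above batch-3: {batch-11, batch-1, batch-14, batch-2, batch-4, batch-5, batch-9}. Below batch-6: {batch-8, batch-11}.
Intersection: {batch-11} — 1.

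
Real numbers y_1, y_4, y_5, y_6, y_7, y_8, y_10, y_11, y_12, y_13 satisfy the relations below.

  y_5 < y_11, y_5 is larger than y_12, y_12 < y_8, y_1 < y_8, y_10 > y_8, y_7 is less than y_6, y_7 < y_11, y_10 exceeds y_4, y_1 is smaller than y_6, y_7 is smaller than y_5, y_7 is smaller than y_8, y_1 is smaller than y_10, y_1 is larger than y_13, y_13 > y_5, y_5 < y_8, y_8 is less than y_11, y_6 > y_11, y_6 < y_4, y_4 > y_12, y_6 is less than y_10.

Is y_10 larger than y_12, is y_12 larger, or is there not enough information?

y_12 < y_5 and y_5 < y_13 give y_12 < y_13.
Then y_13 < y_1 extends the chain to y_1.
With y_1 < y_8: y_12 < y_5 < y_13 < y_1 < y_8.
With y_8 < y_11: y_12 < y_5 < y_13 < y_1 < y_8 < y_11.
Then y_11 < y_6 extends the chain to y_6.
Then y_6 < y_4 extends the chain to y_4.
Then y_4 < y_10 extends the chain to y_10.
So y_10 is larger.

y_10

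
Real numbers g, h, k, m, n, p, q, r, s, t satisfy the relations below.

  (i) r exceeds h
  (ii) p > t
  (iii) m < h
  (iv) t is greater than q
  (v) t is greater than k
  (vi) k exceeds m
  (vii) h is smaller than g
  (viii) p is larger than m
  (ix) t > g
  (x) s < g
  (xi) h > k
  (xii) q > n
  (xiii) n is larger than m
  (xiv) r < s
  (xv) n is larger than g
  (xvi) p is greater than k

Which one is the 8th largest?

h

The consecutive relations fix a unique order: m < k < h < r < s < g < n < q < t < p.
The 8th largest is h.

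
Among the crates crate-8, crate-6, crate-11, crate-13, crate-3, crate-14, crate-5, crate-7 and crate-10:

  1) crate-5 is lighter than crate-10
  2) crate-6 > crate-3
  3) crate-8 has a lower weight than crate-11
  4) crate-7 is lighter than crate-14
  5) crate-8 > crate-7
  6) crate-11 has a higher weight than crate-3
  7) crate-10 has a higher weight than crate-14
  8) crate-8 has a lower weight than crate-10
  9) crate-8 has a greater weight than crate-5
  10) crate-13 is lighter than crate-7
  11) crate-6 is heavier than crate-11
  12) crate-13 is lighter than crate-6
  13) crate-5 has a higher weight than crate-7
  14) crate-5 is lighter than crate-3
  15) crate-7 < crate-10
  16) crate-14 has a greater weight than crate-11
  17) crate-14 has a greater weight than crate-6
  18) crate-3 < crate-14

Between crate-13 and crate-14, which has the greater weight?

crate-14

crate-13 < crate-7 < crate-5 < crate-3 < crate-11 < crate-6 < crate-14, by transitivity through crate-7, crate-5, crate-3, crate-11, crate-6.
So crate-13 < crate-14; crate-14 is the heavier of the two.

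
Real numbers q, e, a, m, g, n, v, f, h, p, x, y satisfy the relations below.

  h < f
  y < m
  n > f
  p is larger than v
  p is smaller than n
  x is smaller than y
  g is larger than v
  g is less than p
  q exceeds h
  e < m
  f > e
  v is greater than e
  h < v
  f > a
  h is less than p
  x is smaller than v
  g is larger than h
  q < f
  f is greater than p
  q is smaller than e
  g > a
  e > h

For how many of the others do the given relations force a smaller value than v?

4

The elements the relations force below v are h, q, e, x — no chain reaches any other.
That is 4.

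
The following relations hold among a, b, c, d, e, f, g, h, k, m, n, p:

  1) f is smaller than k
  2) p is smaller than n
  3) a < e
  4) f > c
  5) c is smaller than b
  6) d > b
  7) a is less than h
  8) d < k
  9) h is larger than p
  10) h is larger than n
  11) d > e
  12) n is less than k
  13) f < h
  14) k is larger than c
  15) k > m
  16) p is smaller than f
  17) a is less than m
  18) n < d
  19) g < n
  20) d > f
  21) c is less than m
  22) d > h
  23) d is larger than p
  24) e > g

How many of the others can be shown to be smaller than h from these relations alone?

6

From h the given relations immediately reach p, n, a, f.
From those, c, g — 6 in total.
No other element is forced below h by the given relations, so the count is 6.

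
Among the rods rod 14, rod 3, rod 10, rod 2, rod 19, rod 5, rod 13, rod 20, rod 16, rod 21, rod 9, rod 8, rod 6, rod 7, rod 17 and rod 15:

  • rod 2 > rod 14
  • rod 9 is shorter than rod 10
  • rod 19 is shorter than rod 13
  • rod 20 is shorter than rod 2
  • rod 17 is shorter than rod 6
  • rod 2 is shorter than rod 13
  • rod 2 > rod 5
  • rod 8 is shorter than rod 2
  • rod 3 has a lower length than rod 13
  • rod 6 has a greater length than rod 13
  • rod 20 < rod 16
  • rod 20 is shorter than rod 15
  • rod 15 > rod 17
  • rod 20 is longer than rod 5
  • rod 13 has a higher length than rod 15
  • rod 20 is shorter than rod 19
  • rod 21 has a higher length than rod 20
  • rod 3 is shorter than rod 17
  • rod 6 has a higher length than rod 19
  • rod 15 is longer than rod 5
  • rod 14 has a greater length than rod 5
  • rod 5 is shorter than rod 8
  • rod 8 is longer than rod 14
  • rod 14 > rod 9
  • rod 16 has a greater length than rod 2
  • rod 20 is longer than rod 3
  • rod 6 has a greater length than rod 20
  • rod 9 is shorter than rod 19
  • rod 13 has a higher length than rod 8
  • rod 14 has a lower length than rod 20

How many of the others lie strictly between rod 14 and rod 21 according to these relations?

Chaining upward from rod 14 reaches: rod 20, rod 8, rod 15, rod 19, rod 2, rod 13, rod 16, rod 6.
Chaining downward from rod 21 reaches: rod 5, rod 3, rod 9, rod 20.
Strictly between rod 14 and rod 21 are those in both lists: rod 20 — 1 element.

1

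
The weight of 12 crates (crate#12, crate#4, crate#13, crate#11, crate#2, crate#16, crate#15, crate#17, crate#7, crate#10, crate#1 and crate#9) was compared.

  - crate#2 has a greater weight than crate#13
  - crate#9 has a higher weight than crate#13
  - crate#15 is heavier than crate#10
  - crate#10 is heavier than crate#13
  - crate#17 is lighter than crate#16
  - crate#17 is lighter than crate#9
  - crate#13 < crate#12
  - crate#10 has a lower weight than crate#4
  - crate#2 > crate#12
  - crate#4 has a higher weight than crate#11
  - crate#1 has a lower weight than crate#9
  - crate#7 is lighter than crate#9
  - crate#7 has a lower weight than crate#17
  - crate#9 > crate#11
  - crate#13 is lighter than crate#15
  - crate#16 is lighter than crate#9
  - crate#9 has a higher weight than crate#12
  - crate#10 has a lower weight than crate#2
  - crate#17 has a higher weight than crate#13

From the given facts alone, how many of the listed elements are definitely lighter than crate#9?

The elements the relations force below crate#9 are crate#1, crate#11, crate#13, crate#7, crate#12, crate#17, crate#16 — no chain reaches any other.
That is 7.

7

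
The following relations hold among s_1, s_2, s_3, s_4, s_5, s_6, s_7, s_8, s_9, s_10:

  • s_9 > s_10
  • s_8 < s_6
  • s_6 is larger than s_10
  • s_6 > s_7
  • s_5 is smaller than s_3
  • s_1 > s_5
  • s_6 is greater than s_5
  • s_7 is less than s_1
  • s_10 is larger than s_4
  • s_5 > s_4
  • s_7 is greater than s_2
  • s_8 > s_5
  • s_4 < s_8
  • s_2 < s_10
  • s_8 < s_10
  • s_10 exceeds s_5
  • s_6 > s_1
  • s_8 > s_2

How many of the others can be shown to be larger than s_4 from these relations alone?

7

From s_4 the given relations immediately reach s_5, s_8, s_10.
From those, s_1, s_9, s_3, s_6 — 7 in total.
No other element is forced above s_4 by the given relations, so the count is 7.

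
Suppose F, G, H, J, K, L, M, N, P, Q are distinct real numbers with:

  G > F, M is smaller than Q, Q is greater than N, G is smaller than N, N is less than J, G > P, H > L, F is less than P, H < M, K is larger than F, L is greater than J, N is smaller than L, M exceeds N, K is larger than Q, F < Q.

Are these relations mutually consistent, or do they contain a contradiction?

Every relation is compatible with F < P < G < N < J < L < H < M < Q < K; the set is consistent.

consistent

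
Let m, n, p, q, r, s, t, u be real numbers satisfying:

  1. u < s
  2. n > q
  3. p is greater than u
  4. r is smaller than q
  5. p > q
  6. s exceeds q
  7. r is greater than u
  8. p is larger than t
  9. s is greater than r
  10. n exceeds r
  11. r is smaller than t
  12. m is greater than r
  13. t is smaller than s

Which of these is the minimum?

u

r is not least since u < r; m is not least since r < m; q is not least since r < q; t is not least since r < t; s is not least since r < s; p is not least since t < p; n is not least since q < n.
Only u has nothing below it, so u is the minimum.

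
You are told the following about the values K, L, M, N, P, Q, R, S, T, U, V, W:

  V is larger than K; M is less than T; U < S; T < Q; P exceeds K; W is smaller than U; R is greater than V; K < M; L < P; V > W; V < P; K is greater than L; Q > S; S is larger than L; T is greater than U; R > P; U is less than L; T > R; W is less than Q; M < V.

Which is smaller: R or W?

W

W < U and U < L give W < L.
Then L < K extends the chain to K.
Then K < M extends the chain to M.
Then M < V extends the chain to V.
With V < P: W < U < L < K < M < V < P.
Then P < R extends the chain to R.
So W < R; W is the smaller of the two.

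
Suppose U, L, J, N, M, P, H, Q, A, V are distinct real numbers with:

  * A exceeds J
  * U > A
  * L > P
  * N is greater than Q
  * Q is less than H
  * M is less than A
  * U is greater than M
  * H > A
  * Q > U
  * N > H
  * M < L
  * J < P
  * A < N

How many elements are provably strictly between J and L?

The relations place J below L. An element lies strictly between them when it is forced above J and also forced below L.
Above J: {P, A, U, Q, H, N}. Below L: {P, M}.
Intersection: {P} — 1.

1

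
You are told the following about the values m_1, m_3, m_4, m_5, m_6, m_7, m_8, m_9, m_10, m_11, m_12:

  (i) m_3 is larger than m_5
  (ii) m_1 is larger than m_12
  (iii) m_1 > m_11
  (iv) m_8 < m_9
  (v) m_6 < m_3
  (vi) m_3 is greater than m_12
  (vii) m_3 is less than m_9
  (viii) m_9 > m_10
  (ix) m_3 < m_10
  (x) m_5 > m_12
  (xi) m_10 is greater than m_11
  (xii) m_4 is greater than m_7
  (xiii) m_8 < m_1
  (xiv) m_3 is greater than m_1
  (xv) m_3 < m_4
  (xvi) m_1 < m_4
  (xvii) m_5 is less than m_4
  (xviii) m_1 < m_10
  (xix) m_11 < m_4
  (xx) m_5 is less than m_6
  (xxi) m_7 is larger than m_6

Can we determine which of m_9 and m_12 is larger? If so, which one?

m_9

The relevant relations are m_12 < m_5; m_5 < m_6; m_6 < m_3; m_3 < m_10; m_10 < m_9.
Chaining these gives m_12 < m_5 < m_6 < m_3 < m_10 < m_9.
So m_9 is larger.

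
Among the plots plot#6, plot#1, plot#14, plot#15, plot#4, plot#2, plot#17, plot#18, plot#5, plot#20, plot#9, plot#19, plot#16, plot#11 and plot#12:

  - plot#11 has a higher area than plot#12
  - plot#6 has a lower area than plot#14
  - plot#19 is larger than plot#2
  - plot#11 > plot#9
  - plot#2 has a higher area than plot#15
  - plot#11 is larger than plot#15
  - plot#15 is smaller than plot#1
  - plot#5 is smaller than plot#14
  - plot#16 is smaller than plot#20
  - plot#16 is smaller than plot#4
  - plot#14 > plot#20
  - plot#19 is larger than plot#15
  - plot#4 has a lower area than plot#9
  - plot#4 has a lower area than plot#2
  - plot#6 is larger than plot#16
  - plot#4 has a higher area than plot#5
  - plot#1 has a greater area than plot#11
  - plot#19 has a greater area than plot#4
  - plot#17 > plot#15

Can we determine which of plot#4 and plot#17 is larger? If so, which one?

undetermined

Following every chain through plot#4: above plot#4 we get plot#9, plot#11, plot#1, plot#2, plot#19; below plot#4 we get plot#16, plot#5.
plot#17 is not reached, and no chain runs the other way from plot#17 to plot#4.
So the given relations leave the order of plot#4 and plot#17 undetermined.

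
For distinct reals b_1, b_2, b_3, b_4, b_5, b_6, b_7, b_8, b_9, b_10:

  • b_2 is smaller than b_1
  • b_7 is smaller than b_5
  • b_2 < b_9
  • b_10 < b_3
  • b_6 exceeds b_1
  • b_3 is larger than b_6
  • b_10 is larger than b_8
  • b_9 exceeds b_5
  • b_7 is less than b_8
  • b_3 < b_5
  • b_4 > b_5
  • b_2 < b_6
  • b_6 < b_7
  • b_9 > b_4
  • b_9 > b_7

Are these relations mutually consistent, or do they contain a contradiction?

consistent

The single ordering b_2 < b_1 < b_6 < b_7 < b_8 < b_10 < b_3 < b_5 < b_4 < b_9 satisfies every listed relation, so no contradiction arises.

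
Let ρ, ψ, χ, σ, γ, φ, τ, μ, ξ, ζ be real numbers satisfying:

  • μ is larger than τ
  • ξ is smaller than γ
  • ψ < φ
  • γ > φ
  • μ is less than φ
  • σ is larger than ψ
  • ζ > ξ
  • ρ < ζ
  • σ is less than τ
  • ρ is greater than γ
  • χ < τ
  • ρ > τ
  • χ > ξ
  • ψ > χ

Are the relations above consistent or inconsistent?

consistent

The single ordering ξ < χ < ψ < σ < τ < μ < φ < γ < ρ < ζ satisfies every listed relation, so no contradiction arises.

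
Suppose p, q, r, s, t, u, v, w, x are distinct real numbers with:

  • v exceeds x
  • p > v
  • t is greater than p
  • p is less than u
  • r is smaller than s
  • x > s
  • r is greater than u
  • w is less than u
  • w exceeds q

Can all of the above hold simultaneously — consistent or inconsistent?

inconsistent

We have p < u stated directly, yet also u < r < s < x < v < p by chaining the others — so u < p. Contradiction.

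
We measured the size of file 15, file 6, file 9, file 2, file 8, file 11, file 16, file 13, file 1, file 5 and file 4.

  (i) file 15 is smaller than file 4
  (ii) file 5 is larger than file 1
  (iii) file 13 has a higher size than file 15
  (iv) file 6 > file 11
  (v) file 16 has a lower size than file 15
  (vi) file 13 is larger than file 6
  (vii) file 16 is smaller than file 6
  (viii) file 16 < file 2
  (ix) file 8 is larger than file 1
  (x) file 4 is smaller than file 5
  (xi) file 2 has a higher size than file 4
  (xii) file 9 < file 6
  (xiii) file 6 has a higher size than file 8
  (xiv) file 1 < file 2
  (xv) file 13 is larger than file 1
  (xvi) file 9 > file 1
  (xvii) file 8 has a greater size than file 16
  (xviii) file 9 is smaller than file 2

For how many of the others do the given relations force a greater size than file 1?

From file 1 the given relations immediately reach file 8, file 9, file 13, file 2, file 5.
From those, file 6 — 6 in total.
No other element is forced above file 1 by the given relations, so the count is 6.

6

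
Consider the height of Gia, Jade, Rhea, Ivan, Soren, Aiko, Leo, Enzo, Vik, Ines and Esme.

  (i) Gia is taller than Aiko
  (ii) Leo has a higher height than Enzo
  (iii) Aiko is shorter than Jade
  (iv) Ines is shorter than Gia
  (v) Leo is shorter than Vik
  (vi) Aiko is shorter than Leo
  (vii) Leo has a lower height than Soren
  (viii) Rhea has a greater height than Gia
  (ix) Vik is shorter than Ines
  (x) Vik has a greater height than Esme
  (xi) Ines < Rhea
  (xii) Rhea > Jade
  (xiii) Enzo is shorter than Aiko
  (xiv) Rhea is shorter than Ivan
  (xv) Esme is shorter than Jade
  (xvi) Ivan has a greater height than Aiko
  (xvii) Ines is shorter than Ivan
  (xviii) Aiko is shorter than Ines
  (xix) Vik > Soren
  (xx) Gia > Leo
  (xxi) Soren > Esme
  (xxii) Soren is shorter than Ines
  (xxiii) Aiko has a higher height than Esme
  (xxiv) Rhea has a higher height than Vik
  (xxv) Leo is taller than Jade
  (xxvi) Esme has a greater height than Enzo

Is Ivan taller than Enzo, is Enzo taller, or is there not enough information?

Enzo < Esme < Aiko < Jade < Leo < Soren < Vik < Ines < Gia < Rhea < Ivan, by transitivity through Esme, Aiko, Jade, Leo, Soren, Vik, Ines, Gia, Rhea.
So Ivan is taller.

Ivan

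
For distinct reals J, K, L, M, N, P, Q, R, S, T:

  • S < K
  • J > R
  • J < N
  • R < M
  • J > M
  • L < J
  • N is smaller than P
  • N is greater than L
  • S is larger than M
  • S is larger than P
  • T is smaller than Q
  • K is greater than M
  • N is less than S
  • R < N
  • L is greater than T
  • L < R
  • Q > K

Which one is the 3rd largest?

Piecing the relations together gives one ordering: T < L < R < M < J < N < P < S < K < Q.
The 3rd largest is S.

S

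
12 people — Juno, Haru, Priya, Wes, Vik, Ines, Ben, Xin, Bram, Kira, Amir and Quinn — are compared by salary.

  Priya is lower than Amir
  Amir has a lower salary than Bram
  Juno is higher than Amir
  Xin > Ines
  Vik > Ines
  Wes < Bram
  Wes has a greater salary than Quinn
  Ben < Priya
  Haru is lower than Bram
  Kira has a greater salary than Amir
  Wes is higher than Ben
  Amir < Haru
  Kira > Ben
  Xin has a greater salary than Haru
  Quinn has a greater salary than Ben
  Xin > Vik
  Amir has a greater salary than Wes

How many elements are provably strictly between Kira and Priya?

1

The relations place Priya below Kira. An element lies strictly between them when it is forced above Priya and also forced below Kira.
Above Priya: {Amir, Haru, Xin, Juno, Bram}. Below Kira: {Ben, Quinn, Wes, Amir}.
Intersection: {Amir} — 1.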